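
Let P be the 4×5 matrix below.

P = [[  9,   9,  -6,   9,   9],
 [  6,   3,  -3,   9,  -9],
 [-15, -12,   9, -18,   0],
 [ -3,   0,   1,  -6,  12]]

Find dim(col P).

Row reduce to echelon form.
R2 ← R2 − (2/3)·R1: [0, -3, 1, 3, -15]
R3 ← R3 + (5/3)·R1: [0, 3, -1, -3, 15]
R4 ← R4 + (1/3)·R1: [0, 3, -1, -3, 15]
R3 ← R3 + R2: [0, 0, 0, 0, 0]
R4 ← R4 + R2: [0, 0, 0, 0, 0]
Echelon form has 2 nonzero rows, so rank(P) = 2.
The column space has dimension equal to the rank: 2.

2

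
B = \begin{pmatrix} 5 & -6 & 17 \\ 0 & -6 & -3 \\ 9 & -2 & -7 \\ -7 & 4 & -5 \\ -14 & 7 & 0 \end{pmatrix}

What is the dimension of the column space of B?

3

Row reduce to echelon form.
R3 ← R3 − (9/5)·R1: [0, 44/5, -188/5]
R4 ← R4 + (7/5)·R1: [0, -22/5, 94/5]
R5 ← R5 + (14/5)·R1: [0, -49/5, 238/5]
R3 ← R3 + (22/15)·R2: [0, 0, -42]
R4 ← R4 − (11/15)·R2: [0, 0, 21]
R5 ← R5 − (49/30)·R2: [0, 0, 105/2]
R4 ← R4 + (1/2)·R3: [0, 0, 0]
R5 ← R5 + (5/4)·R3: [0, 0, 0]
Echelon form has 3 nonzero rows, so rank(B) = 3.
The column space has dimension equal to the rank: 3.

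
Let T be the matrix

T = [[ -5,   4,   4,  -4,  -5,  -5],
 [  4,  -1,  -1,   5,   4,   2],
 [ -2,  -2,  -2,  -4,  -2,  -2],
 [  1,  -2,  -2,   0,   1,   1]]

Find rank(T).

3

Row reduce to echelon form.
R2 ← R2 + (4/5)·R1: [0, 11/5, 11/5, 9/5, 0, -2]
R3 ← R3 − (2/5)·R1: [0, -18/5, -18/5, -12/5, 0, 0]
R4 ← R4 + (1/5)·R1: [0, -6/5, -6/5, -4/5, 0, 0]
R3 ← R3 + (18/11)·R2: [0, 0, 0, 6/11, 0, -36/11]
R4 ← R4 + (6/11)·R2: [0, 0, 0, 2/11, 0, -12/11]
R4 ← R4 − (1/3)·R3: [0, 0, 0, 0, 0, 0]
Echelon form has 3 nonzero rows, so rank(T) = 3.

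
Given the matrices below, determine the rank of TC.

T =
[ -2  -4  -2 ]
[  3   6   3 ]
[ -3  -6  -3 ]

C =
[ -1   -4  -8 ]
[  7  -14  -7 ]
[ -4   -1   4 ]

First compute TC:
[[-18,  66,  36],
 [ 27, -99, -54],
 [-27,  99,  54]]
Now row reduce the product.
R2 ← R2 + (3/2)·R1: [0, 0, 0]
R3 ← R3 − (3/2)·R1: [0, 0, 0]
1 nonzero row, so rank(TC) = 1.

1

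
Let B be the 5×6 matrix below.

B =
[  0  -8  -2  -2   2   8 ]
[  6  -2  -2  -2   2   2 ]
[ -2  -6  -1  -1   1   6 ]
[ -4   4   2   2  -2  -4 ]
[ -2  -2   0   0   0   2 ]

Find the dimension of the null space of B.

Row reduce to echelon form.
Swap R1 ↔ R2
R3 ← R3 + (1/3)·R1: [0, -20/3, -5/3, -5/3, 5/3, 20/3]
R4 ← R4 + (2/3)·R1: [0, 8/3, 2/3, 2/3, -2/3, -8/3]
R5 ← R5 + (1/3)·R1: [0, -8/3, -2/3, -2/3, 2/3, 8/3]
R3 ← R3 − (5/6)·R2: [0, 0, 0, 0, 0, 0]
R4 ← R4 + (1/3)·R2: [0, 0, 0, 0, 0, 0]
R5 ← R5 − (1/3)·R2: [0, 0, 0, 0, 0, 0]
2 nonzero rows, so rank(B) = 2.
B has 6 columns; by rank–nullity, nullity = 6 − 2 = 4.

4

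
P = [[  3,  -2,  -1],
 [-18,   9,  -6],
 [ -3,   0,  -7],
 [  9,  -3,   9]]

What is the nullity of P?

Row reduce to echelon form.
R2 ← R2 + (6)·R1: [0, -3, -12]
R3 ← R3 + R1: [0, -2, -8]
R4 ← R4 − (3)·R1: [0, 3, 12]
R3 ← R3 − (2/3)·R2: [0, 0, 0]
R4 ← R4 + R2: [0, 0, 0]
2 nonzero rows, so rank(P) = 2.
P has 3 columns; by rank–nullity, nullity = 3 − 2 = 1.

1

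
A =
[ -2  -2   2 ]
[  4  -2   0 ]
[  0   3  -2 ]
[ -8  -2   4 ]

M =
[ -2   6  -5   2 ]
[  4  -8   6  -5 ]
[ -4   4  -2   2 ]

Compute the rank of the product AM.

2

First compute AM:
[[-12,  12,  -6,  10],
 [-16,  40, -32,  18],
 [ 20, -32,  22, -19],
 [ -8, -16,  20,   2]]
Now row reduce the product.
R2 ← R2 − (4/3)·R1: [0, 24, -24, 14/3]
R3 ← R3 + (5/3)·R1: [0, -12, 12, -7/3]
R4 ← R4 − (2/3)·R1: [0, -24, 24, -14/3]
R3 ← R3 + (1/2)·R2: [0, 0, 0, 0]
R4 ← R4 + R2: [0, 0, 0, 0]
2 nonzero rows, so rank(AM) = 2.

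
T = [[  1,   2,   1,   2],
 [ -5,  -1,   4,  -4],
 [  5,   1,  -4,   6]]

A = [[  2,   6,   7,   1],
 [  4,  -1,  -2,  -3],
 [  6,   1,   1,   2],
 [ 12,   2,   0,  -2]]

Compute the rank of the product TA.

First compute TA:
[[ 40,   9,   4,  -7],
 [-38, -33, -29,  14],
 [ 62,  37,  29, -18]]
Now row reduce the product.
R2 ← R2 + (19/20)·R1: [0, -489/20, -126/5, 147/20]
R3 ← R3 − (31/20)·R1: [0, 461/20, 114/5, -143/20]
R3 ← R3 + (461/489)·R2: [0, 0, -156/163, -36/163]
3 nonzero rows, so rank(TA) = 3.

3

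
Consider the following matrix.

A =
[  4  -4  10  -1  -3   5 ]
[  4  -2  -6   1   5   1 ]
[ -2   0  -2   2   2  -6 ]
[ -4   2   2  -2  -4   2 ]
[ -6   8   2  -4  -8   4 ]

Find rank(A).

4

Row reduce to echelon form.
R2 ← R2 − R1: [0, 2, -16, 2, 8, -4]
R3 ← R3 + (1/2)·R1: [0, -2, 3, 3/2, 1/2, -7/2]
R4 ← R4 + R1: [0, -2, 12, -3, -7, 7]
R5 ← R5 + (3/2)·R1: [0, 2, 17, -11/2, -25/2, 23/2]
R3 ← R3 + R2: [0, 0, -13, 7/2, 17/2, -15/2]
R4 ← R4 + R2: [0, 0, -4, -1, 1, 3]
R5 ← R5 − R2: [0, 0, 33, -15/2, -41/2, 31/2]
R4 ← R4 − (4/13)·R3: [0, 0, 0, -27/13, -21/13, 69/13]
R5 ← R5 + (33/13)·R3: [0, 0, 0, 18/13, 14/13, -46/13]
R5 ← R5 + (2/3)·R4: [0, 0, 0, 0, 0, 0]
Echelon form has 4 nonzero rows, so rank(A) = 4.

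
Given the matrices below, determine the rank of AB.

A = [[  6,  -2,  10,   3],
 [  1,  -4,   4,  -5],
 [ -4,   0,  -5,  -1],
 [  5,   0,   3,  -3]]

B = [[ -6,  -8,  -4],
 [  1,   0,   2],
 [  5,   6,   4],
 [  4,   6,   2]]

2

First compute AB:
[[ 24,  30,  18],
 [-10, -14,  -6],
 [ -5,  -4,  -6],
 [-27, -40, -14]]
Now row reduce the product.
R2 ← R2 + (5/12)·R1: [0, -3/2, 3/2]
R3 ← R3 + (5/24)·R1: [0, 9/4, -9/4]
R4 ← R4 + (9/8)·R1: [0, -25/4, 25/4]
R3 ← R3 + (3/2)·R2: [0, 0, 0]
R4 ← R4 − (25/6)·R2: [0, 0, 0]
2 nonzero rows, so rank(AB) = 2.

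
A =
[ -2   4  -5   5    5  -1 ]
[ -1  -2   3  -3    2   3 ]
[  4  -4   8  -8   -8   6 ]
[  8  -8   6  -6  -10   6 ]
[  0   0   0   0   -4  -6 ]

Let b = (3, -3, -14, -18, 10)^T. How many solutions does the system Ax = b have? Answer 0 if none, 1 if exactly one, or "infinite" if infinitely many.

Row reduce the augmented matrix [A | b].
R2 ← R2 − (1/2)·R1: [0, -4, 11/2, -11/2, -1/2, 7/2, -9/2]
R3 ← R3 + (2)·R1: [0, 4, -2, 2, 2, 4, -8]
R4 ← R4 + (4)·R1: [0, 8, -14, 14, 10, 2, -6]
R3 ← R3 + R2: [0, 0, 7/2, -7/2, 3/2, 15/2, -25/2]
R4 ← R4 + (2)·R2: [0, 0, -3, 3, 9, 9, -15]
R4 ← R4 + (6/7)·R3: [0, 0, 0, 0, 72/7, 108/7, -180/7]
R5 ← R5 + (7/18)·R4: [0, 0, 0, 0, 0, 0, 0]
The echelon form has 4 nonzero rows, and every pivot lies in the first 6 columns, so rank(A) = rank([A|b]) = 4.
The system is consistent.
rank = 4 < 6 unknowns, so there are infinitely many solutions.

infinite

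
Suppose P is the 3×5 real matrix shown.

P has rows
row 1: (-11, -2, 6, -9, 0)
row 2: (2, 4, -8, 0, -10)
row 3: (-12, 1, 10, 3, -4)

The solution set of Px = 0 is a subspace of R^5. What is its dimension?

2

Row reduce to echelon form.
R2 ← R2 + (2/11)·R1: [0, 40/11, -76/11, -18/11, -10]
R3 ← R3 − (12/11)·R1: [0, 35/11, 38/11, 141/11, -4]
R3 ← R3 − (7/8)·R2: [0, 0, 19/2, 57/4, 19/4]
3 nonzero rows, so rank(P) = 3.
P has 5 columns; by rank–nullity, nullity = 5 − 3 = 2.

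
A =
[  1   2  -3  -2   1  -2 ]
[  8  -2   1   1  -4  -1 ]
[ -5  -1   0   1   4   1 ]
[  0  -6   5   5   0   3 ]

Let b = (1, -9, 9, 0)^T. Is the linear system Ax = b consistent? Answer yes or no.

no

Row reduce the augmented matrix [A | b].
R2 ← R2 − (8)·R1: [0, -18, 25, 17, -12, 15, -17]
R3 ← R3 + (5)·R1: [0, 9, -15, -9, 9, -9, 14]
R3 ← R3 + (1/2)·R2: [0, 0, -5/2, -1/2, 3, -3/2, 11/2]
R4 ← R4 − (1/3)·R2: [0, 0, -10/3, -2/3, 4, -2, 17/3]
R4 ← R4 − (4/3)·R3: [0, 0, 0, 0, 0, 0, -5/3]
The echelon form has 4 nonzero rows; the last pivot sits in the augmented column, so rank(A) = 3 but rank([A|b]) = 4.
Since the ranks differ, the system is inconsistent.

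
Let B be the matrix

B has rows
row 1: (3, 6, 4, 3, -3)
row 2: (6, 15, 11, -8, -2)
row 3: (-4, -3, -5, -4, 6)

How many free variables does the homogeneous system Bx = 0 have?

2

Row reduce to echelon form.
R2 ← R2 − (2)·R1: [0, 3, 3, -14, 4]
R3 ← R3 + (4/3)·R1: [0, 5, 1/3, 0, 2]
R3 ← R3 − (5/3)·R2: [0, 0, -14/3, 70/3, -14/3]
3 nonzero rows, so rank(B) = 3.
B has 5 columns; by rank–nullity, nullity = 5 − 3 = 2.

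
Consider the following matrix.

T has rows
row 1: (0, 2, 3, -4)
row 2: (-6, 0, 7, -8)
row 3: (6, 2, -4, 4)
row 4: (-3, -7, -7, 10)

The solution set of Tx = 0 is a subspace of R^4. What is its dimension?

Row reduce to echelon form.
Swap R1 ↔ R2
R3 ← R3 + R1: [0, 2, 3, -4]
R4 ← R4 − (1/2)·R1: [0, -7, -21/2, 14]
R3 ← R3 − R2: [0, 0, 0, 0]
R4 ← R4 + (7/2)·R2: [0, 0, 0, 0]
2 nonzero rows, so rank(T) = 2.
T has 4 columns; by rank–nullity, nullity = 4 − 2 = 2.

2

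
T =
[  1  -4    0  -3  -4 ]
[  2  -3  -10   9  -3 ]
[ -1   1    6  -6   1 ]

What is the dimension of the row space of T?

2

Row reduce to echelon form.
R2 ← R2 − (2)·R1: [0, 5, -10, 15, 5]
R3 ← R3 + R1: [0, -3, 6, -9, -3]
R3 ← R3 + (3/5)·R2: [0, 0, 0, 0, 0]
Echelon form has 2 nonzero rows, so rank(T) = 2.
The row space has dimension equal to the rank: 2.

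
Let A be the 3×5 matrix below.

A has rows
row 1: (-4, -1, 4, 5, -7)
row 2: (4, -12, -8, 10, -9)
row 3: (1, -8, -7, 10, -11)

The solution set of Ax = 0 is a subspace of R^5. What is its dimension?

2

Row reduce to echelon form.
R2 ← R2 + R1: [0, -13, -4, 15, -16]
R3 ← R3 + (1/4)·R1: [0, -33/4, -6, 45/4, -51/4]
R3 ← R3 − (33/52)·R2: [0, 0, -45/13, 45/26, -135/52]
3 nonzero rows, so rank(A) = 3.
A has 5 columns; by rank–nullity, nullity = 5 − 3 = 2.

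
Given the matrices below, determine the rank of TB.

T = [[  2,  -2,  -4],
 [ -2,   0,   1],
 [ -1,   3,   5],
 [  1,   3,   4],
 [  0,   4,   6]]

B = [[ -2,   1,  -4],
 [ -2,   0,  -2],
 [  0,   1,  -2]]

2

First compute TB:
[[  0,  -2,   4],
 [  4,  -1,   6],
 [ -4,   4, -12],
 [ -8,   5, -18],
 [ -8,   6, -20]]
Now row reduce the product.
Swap R1 ↔ R2
R3 ← R3 + R1: [0, 3, -6]
R4 ← R4 + (2)·R1: [0, 3, -6]
R5 ← R5 + (2)·R1: [0, 4, -8]
R3 ← R3 + (3/2)·R2: [0, 0, 0]
R4 ← R4 + (3/2)·R2: [0, 0, 0]
R5 ← R5 + (2)·R2: [0, 0, 0]
2 nonzero rows, so rank(TB) = 2.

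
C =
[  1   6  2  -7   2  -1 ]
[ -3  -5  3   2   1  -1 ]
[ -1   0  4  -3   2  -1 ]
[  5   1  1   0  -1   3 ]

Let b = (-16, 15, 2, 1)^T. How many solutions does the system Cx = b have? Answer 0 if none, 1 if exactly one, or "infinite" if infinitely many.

infinite

Row reduce the augmented matrix [C | b].
R2 ← R2 + (3)·R1: [0, 13, 9, -19, 7, -4, -33]
R3 ← R3 + R1: [0, 6, 6, -10, 4, -2, -14]
R4 ← R4 − (5)·R1: [0, -29, -9, 35, -11, 8, 81]
R3 ← R3 − (6/13)·R2: [0, 0, 24/13, -16/13, 10/13, -2/13, 16/13]
R4 ← R4 + (29/13)·R2: [0, 0, 144/13, -96/13, 60/13, -12/13, 96/13]
R4 ← R4 − (6)·R3: [0, 0, 0, 0, 0, 0, 0]
The echelon form has 3 nonzero rows, and every pivot lies in the first 6 columns, so rank(C) = rank([C|b]) = 3.
The system is consistent.
rank = 3 < 6 unknowns, so there are infinitely many solutions.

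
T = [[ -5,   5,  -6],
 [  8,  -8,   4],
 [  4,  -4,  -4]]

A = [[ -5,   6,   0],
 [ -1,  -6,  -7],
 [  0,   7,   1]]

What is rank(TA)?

2

First compute TA:
[[ 20, -102, -41],
 [-32, 124,  60],
 [-16,  20,  24]]
Now row reduce the product.
R2 ← R2 + (8/5)·R1: [0, -196/5, -28/5]
R3 ← R3 + (4/5)·R1: [0, -308/5, -44/5]
R3 ← R3 − (11/7)·R2: [0, 0, 0]
2 nonzero rows, so rank(TA) = 2.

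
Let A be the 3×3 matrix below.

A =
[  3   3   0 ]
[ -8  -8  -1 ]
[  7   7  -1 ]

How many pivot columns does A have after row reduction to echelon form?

2

Row reduce to echelon form.
R2 ← R2 + (8/3)·R1: [0, 0, -1]
R3 ← R3 − (7/3)·R1: [0, 0, -1]
R3 ← R3 − R2: [0, 0, 0]
Echelon form has 2 nonzero rows, so rank(A) = 2.
Each nonzero row contributes one pivot column: 2 pivot columns.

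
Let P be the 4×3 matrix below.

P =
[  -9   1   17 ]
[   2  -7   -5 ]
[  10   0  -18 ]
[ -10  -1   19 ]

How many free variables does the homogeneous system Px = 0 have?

0

Row reduce to echelon form.
R2 ← R2 + (2/9)·R1: [0, -61/9, -11/9]
R3 ← R3 + (10/9)·R1: [0, 10/9, 8/9]
R4 ← R4 − (10/9)·R1: [0, -19/9, 1/9]
R3 ← R3 + (10/61)·R2: [0, 0, 42/61]
R4 ← R4 − (19/61)·R2: [0, 0, 30/61]
R4 ← R4 − (5/7)·R3: [0, 0, 0]
3 nonzero rows, so rank(P) = 3.
P has 3 columns; by rank–nullity, nullity = 3 − 3 = 0.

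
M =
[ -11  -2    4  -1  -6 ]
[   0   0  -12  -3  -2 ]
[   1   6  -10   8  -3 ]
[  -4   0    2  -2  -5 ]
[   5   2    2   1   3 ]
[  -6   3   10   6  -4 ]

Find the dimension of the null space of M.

Row reduce to echelon form.
R3 ← R3 + (1/11)·R1: [0, 64/11, -106/11, 87/11, -39/11]
R4 ← R4 − (4/11)·R1: [0, 8/11, 6/11, -18/11, -31/11]
R5 ← R5 + (5/11)·R1: [0, 12/11, 42/11, 6/11, 3/11]
R6 ← R6 − (6/11)·R1: [0, 45/11, 86/11, 72/11, -8/11]
Swap R2 ↔ R3
R4 ← R4 − (1/8)·R2: [0, 0, 7/4, -21/8, -19/8]
R5 ← R5 − (3/16)·R2: [0, 0, 45/8, -15/16, 15/16]
R6 ← R6 − (45/64)·R2: [0, 0, 467/32, 63/64, 113/64]
R4 ← R4 + (7/48)·R3: [0, 0, 0, -49/16, -8/3]
R5 ← R5 + (15/32)·R3: [0, 0, 0, -75/32, 0]
R6 ← R6 + (467/384)·R3: [0, 0, 0, -341/128, -2/3]
R5 ← R5 − (75/98)·R4: [0, 0, 0, 0, 100/49]
R6 ← R6 − (341/392)·R4: [0, 0, 0, 0, 81/49]
R6 ← R6 − (81/100)·R5: [0, 0, 0, 0, 0]
5 nonzero rows, so rank(M) = 5.
M has 5 columns; by rank–nullity, nullity = 5 − 5 = 0.

0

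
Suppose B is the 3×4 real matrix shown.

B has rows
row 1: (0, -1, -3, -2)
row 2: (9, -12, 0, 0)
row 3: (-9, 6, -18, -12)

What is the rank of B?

2

Row reduce to echelon form.
Swap R1 ↔ R2
R3 ← R3 + R1: [0, -6, -18, -12]
R3 ← R3 − (6)·R2: [0, 0, 0, 0]
Echelon form has 2 nonzero rows, so rank(B) = 2.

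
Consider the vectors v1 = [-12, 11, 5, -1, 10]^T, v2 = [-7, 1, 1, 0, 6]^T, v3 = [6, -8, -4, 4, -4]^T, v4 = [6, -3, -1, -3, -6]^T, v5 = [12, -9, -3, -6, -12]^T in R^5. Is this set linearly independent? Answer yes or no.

no

Form the matrix with these vectors as rows and row reduce.
R2 ← R2 − (7/12)·R1: [0, -65/12, -23/12, 7/12, 1/6]
R3 ← R3 + (1/2)·R1: [0, -5/2, -3/2, 7/2, 1]
R4 ← R4 + (1/2)·R1: [0, 5/2, 3/2, -7/2, -1]
R5 ← R5 + R1: [0, 2, 2, -7, -2]
R3 ← R3 − (6/13)·R2: [0, 0, -8/13, 42/13, 12/13]
R4 ← R4 + (6/13)·R2: [0, 0, 8/13, -42/13, -12/13]
R5 ← R5 + (24/65)·R2: [0, 0, 84/65, -441/65, -126/65]
R4 ← R4 + R3: [0, 0, 0, 0, 0]
R5 ← R5 + (21/10)·R3: [0, 0, 0, 0, 0]
3 nonzero rows, so the 5 vectors span a space of dimension 3.
Since 3 < 5, the vectors are linearly dependent.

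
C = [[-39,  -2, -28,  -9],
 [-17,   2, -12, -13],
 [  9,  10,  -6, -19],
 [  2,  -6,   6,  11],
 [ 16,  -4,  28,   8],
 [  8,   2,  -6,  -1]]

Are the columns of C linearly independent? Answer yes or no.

yes

Row reduce C to echelon form.
R2 ← R2 − (17/39)·R1: [0, 112/39, 8/39, -118/13]
R3 ← R3 + (3/13)·R1: [0, 124/13, -162/13, -274/13]
R4 ← R4 + (2/39)·R1: [0, -238/39, 178/39, 137/13]
R5 ← R5 + (16/39)·R1: [0, -188/39, 644/39, 56/13]
R6 ← R6 + (8/39)·R1: [0, 62/39, -458/39, -37/13]
R3 ← R3 − (93/28)·R2: [0, 0, -92/7, 127/14]
R4 ← R4 + (17/8)·R2: [0, 0, 5, -35/4]
R5 ← R5 + (47/28)·R2: [0, 0, 118/7, -153/14]
R6 ← R6 − (31/56)·R2: [0, 0, -83/7, 61/28]
R4 ← R4 + (35/92)·R3: [0, 0, 0, -975/184]
R5 ← R5 + (59/46)·R3: [0, 0, 0, 65/92]
R6 ← R6 − (83/92)·R3: [0, 0, 0, -1105/184]
R5 ← R5 + (2/15)·R4: [0, 0, 0, 0]
R6 ← R6 − (17/15)·R4: [0, 0, 0, 0]
4 pivots among 4 columns.
Every column is a pivot column, so the columns are linearly independent.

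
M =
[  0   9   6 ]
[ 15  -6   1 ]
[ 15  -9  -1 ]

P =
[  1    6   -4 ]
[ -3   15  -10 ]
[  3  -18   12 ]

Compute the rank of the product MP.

2

First compute MP:
[[ -9,  27, -18],
 [ 36, -18,  12],
 [ 39, -27,  18]]
Now row reduce the product.
R2 ← R2 + (4)·R1: [0, 90, -60]
R3 ← R3 + (13/3)·R1: [0, 90, -60]
R3 ← R3 − R2: [0, 0, 0]
2 nonzero rows, so rank(MP) = 2.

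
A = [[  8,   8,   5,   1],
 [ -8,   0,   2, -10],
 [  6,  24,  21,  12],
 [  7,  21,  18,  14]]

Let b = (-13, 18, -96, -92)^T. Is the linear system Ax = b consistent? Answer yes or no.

Row reduce the augmented matrix [A | b].
R2 ← R2 + R1: [0, 8, 7, -9, 5]
R3 ← R3 − (3/4)·R1: [0, 18, 69/4, 45/4, -345/4]
R4 ← R4 − (7/8)·R1: [0, 14, 109/8, 105/8, -645/8]
R3 ← R3 − (9/4)·R2: [0, 0, 3/2, 63/2, -195/2]
R4 ← R4 − (7/4)·R2: [0, 0, 11/8, 231/8, -715/8]
R4 ← R4 − (11/12)·R3: [0, 0, 0, 0, 0]
The echelon form has 3 nonzero rows, and every pivot lies in the first 4 columns, so rank(A) = rank([A|b]) = 3.
The system is consistent.

yes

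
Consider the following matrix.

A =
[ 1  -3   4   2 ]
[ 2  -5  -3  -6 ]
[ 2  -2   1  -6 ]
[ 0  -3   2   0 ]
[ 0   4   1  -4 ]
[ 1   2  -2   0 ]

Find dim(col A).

4

Row reduce to echelon form.
R2 ← R2 − (2)·R1: [0, 1, -11, -10]
R3 ← R3 − (2)·R1: [0, 4, -7, -10]
R6 ← R6 − R1: [0, 5, -6, -2]
R3 ← R3 − (4)·R2: [0, 0, 37, 30]
R4 ← R4 + (3)·R2: [0, 0, -31, -30]
R5 ← R5 − (4)·R2: [0, 0, 45, 36]
R6 ← R6 − (5)·R2: [0, 0, 49, 48]
R4 ← R4 + (31/37)·R3: [0, 0, 0, -180/37]
R5 ← R5 − (45/37)·R3: [0, 0, 0, -18/37]
R6 ← R6 − (49/37)·R3: [0, 0, 0, 306/37]
R5 ← R5 − (1/10)·R4: [0, 0, 0, 0]
R6 ← R6 + (17/10)·R4: [0, 0, 0, 0]
Echelon form has 4 nonzero rows, so rank(A) = 4.
The column space has dimension equal to the rank: 4.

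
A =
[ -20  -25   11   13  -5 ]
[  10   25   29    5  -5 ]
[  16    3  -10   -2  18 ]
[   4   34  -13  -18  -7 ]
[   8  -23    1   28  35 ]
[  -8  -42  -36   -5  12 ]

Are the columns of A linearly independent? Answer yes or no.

yes

Row reduce A to echelon form.
R2 ← R2 + (1/2)·R1: [0, 25/2, 69/2, 23/2, -15/2]
R3 ← R3 + (4/5)·R1: [0, -17, -6/5, 42/5, 14]
R4 ← R4 + (1/5)·R1: [0, 29, -54/5, -77/5, -8]
R5 ← R5 + (2/5)·R1: [0, -33, 27/5, 166/5, 33]
R6 ← R6 − (2/5)·R1: [0, -32, -202/5, -51/5, 14]
R3 ← R3 + (34/25)·R2: [0, 0, 1143/25, 601/25, 19/5]
R4 ← R4 − (58/25)·R2: [0, 0, -2271/25, -1052/25, 47/5]
R5 ← R5 + (66/25)·R2: [0, 0, 2412/25, 1589/25, 66/5]
R6 ← R6 + (64/25)·R2: [0, 0, 1198/25, 481/25, -26/5]
R4 ← R4 + (757/381)·R3: [0, 0, 0, 10829/1905, 6458/381]
R5 ← R5 − (268/127)·R3: [0, 0, 0, 8147/635, 658/127]
R6 ← R6 − (1198/1143)·R3: [0, 0, 0, -34043/5715, -10496/1143]
R5 ← R5 − (24441/10829)·R4: [0, 0, 0, 0, -358172/10829]
R6 ← R6 + (34043/32487)·R4: [0, 0, 0, 0, 278710/32487]
R6 ← R6 + (235/906)·R5: [0, 0, 0, 0, 0]
5 pivots among 5 columns.
Every column is a pivot column, so the columns are linearly independent.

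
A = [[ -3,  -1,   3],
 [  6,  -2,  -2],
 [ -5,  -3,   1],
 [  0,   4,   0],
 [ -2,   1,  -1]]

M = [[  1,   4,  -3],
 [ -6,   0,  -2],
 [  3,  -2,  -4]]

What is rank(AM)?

3

First compute AM:
[[ 12, -18,  -1],
 [ 12,  28,  -6],
 [ 16, -22,  17],
 [-24,   0,  -8],
 [-11,  -6,   8]]
Now row reduce the product.
R2 ← R2 − R1: [0, 46, -5]
R3 ← R3 − (4/3)·R1: [0, 2, 55/3]
R4 ← R4 + (2)·R1: [0, -36, -10]
R5 ← R5 + (11/12)·R1: [0, -45/2, 85/12]
R3 ← R3 − (1/23)·R2: [0, 0, 1280/69]
R4 ← R4 + (18/23)·R2: [0, 0, -320/23]
R5 ← R5 + (45/92)·R2: [0, 0, 320/69]
R4 ← R4 + (3/4)·R3: [0, 0, 0]
R5 ← R5 − (1/4)·R3: [0, 0, 0]
3 nonzero rows, so rank(AM) = 3.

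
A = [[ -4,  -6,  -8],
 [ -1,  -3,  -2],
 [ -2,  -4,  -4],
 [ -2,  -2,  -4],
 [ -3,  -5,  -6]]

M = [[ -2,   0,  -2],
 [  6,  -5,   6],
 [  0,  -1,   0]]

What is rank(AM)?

First compute AM:
[[-28,  38, -28],
 [-16,  17, -16],
 [-20,  24, -20],
 [ -8,  14,  -8],
 [-24,  31, -24]]
Now row reduce the product.
R2 ← R2 − (4/7)·R1: [0, -33/7, 0]
R3 ← R3 − (5/7)·R1: [0, -22/7, 0]
R4 ← R4 − (2/7)·R1: [0, 22/7, 0]
R5 ← R5 − (6/7)·R1: [0, -11/7, 0]
R3 ← R3 − (2/3)·R2: [0, 0, 0]
R4 ← R4 + (2/3)·R2: [0, 0, 0]
R5 ← R5 − (1/3)·R2: [0, 0, 0]
2 nonzero rows, so rank(AM) = 2.

2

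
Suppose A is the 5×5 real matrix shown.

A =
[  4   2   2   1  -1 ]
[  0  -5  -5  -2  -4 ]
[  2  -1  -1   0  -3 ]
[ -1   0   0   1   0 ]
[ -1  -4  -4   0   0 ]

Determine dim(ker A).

Row reduce to echelon form.
R3 ← R3 − (1/2)·R1: [0, -2, -2, -1/2, -5/2]
R4 ← R4 + (1/4)·R1: [0, 1/2, 1/2, 5/4, -1/4]
R5 ← R5 + (1/4)·R1: [0, -7/2, -7/2, 1/4, -1/4]
R3 ← R3 − (2/5)·R2: [0, 0, 0, 3/10, -9/10]
R4 ← R4 + (1/10)·R2: [0, 0, 0, 21/20, -13/20]
R5 ← R5 − (7/10)·R2: [0, 0, 0, 33/20, 51/20]
R4 ← R4 − (7/2)·R3: [0, 0, 0, 0, 5/2]
R5 ← R5 − (11/2)·R3: [0, 0, 0, 0, 15/2]
R5 ← R5 − (3)·R4: [0, 0, 0, 0, 0]
4 nonzero rows, so rank(A) = 4.
A has 5 columns; by rank–nullity, nullity = 5 − 4 = 1.

1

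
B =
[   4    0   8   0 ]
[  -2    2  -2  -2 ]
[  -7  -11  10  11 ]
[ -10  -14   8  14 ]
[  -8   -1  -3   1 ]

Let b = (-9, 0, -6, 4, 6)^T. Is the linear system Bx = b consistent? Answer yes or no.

Row reduce the augmented matrix [B | b].
R2 ← R2 + (1/2)·R1: [0, 2, 2, -2, -9/2]
R3 ← R3 + (7/4)·R1: [0, -11, 24, 11, -87/4]
R4 ← R4 + (5/2)·R1: [0, -14, 28, 14, -37/2]
R5 ← R5 + (2)·R1: [0, -1, 13, 1, -12]
R3 ← R3 + (11/2)·R2: [0, 0, 35, 0, -93/2]
R4 ← R4 + (7)·R2: [0, 0, 42, 0, -50]
R5 ← R5 + (1/2)·R2: [0, 0, 14, 0, -57/4]
R4 ← R4 − (6/5)·R3: [0, 0, 0, 0, 29/5]
R5 ← R5 − (2/5)·R3: [0, 0, 0, 0, 87/20]
R5 ← R5 − (3/4)·R4: [0, 0, 0, 0, 0]
The echelon form has 4 nonzero rows; the last pivot sits in the augmented column, so rank(B) = 3 but rank([B|b]) = 4.
Since the ranks differ, the system is inconsistent.

no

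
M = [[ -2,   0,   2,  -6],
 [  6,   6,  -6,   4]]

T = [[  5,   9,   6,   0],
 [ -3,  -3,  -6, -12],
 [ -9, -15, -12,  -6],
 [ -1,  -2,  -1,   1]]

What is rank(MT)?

2

First compute MT:
[[-22, -36, -30, -18],
 [ 62, 118,  68, -32]]
Now row reduce the product.
R2 ← R2 + (31/11)·R1: [0, 182/11, -182/11, -910/11]
2 nonzero rows, so rank(MT) = 2.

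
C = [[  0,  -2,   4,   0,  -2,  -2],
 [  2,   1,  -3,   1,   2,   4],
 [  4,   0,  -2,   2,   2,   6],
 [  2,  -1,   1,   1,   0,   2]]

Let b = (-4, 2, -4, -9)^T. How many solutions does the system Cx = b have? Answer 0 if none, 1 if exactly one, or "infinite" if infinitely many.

Row reduce the augmented matrix [C | b].
Swap R1 ↔ R2
R3 ← R3 − (2)·R1: [0, -2, 4, 0, -2, -2, -8]
R4 ← R4 − R1: [0, -2, 4, 0, -2, -2, -11]
R3 ← R3 − R2: [0, 0, 0, 0, 0, 0, -4]
R4 ← R4 − R2: [0, 0, 0, 0, 0, 0, -7]
R4 ← R4 − (7/4)·R3: [0, 0, 0, 0, 0, 0, 0]
The echelon form has 3 nonzero rows; the last pivot sits in the augmented column, so rank(C) = 2 but rank([C|b]) = 3.
Since the ranks differ, the system is inconsistent.
It has no solutions.

0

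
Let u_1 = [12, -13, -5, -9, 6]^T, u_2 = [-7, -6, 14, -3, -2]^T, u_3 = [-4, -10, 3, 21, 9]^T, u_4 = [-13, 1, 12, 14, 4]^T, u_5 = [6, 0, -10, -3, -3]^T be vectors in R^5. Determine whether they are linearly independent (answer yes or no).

yes

Form the matrix with these vectors as rows and row reduce.
R2 ← R2 + (7/12)·R1: [0, -163/12, 133/12, -33/4, 3/2]
R3 ← R3 + (1/3)·R1: [0, -43/3, 4/3, 18, 11]
R4 ← R4 + (13/12)·R1: [0, -157/12, 79/12, 17/4, 21/2]
R5 ← R5 − (1/2)·R1: [0, 13/2, -15/2, 3/2, -6]
R3 ← R3 − (172/163)·R2: [0, 0, -1689/163, 4353/163, 1535/163]
R4 ← R4 − (157/163)·R2: [0, 0, -667/163, 1988/163, 1476/163]
R5 ← R5 + (78/163)·R2: [0, 0, -358/163, -399/163, -861/163]
R4 ← R4 − (667/1689)·R3: [0, 0, 0, 929/563, 9013/1689]
R5 ← R5 − (358/1689)·R3: [0, 0, 0, -4565/563, -12293/1689]
R5 ← R5 + (4565/929)·R4: [0, 0, 0, 0, 52796/2787]
5 nonzero rows, so the 5 vectors span a space of dimension 5.
Since 5 = 5, the vectors are linearly independent.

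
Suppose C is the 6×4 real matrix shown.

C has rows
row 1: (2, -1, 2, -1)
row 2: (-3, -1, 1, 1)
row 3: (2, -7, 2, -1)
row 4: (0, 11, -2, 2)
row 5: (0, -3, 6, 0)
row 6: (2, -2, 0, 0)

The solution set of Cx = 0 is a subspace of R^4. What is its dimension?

Row reduce to echelon form.
R2 ← R2 + (3/2)·R1: [0, -5/2, 4, -1/2]
R3 ← R3 − R1: [0, -6, 0, 0]
R6 ← R6 − R1: [0, -1, -2, 1]
R3 ← R3 − (12/5)·R2: [0, 0, -48/5, 6/5]
R4 ← R4 + (22/5)·R2: [0, 0, 78/5, -1/5]
R5 ← R5 − (6/5)·R2: [0, 0, 6/5, 3/5]
R6 ← R6 − (2/5)·R2: [0, 0, -18/5, 6/5]
R4 ← R4 + (13/8)·R3: [0, 0, 0, 7/4]
R5 ← R5 + (1/8)·R3: [0, 0, 0, 3/4]
R6 ← R6 − (3/8)·R3: [0, 0, 0, 3/4]
R5 ← R5 − (3/7)·R4: [0, 0, 0, 0]
R6 ← R6 − (3/7)·R4: [0, 0, 0, 0]
4 nonzero rows, so rank(C) = 4.
C has 4 columns; by rank–nullity, nullity = 4 − 4 = 0.

0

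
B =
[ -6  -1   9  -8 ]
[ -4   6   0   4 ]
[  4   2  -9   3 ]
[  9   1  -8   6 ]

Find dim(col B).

Row reduce to echelon form.
R2 ← R2 − (2/3)·R1: [0, 20/3, -6, 28/3]
R3 ← R3 + (2/3)·R1: [0, 4/3, -3, -7/3]
R4 ← R4 + (3/2)·R1: [0, -1/2, 11/2, -6]
R3 ← R3 − (1/5)·R2: [0, 0, -9/5, -21/5]
R4 ← R4 + (3/40)·R2: [0, 0, 101/20, -53/10]
R4 ← R4 + (101/36)·R3: [0, 0, 0, -205/12]
Echelon form has 4 nonzero rows, so rank(B) = 4.
The column space has dimension equal to the rank: 4.

4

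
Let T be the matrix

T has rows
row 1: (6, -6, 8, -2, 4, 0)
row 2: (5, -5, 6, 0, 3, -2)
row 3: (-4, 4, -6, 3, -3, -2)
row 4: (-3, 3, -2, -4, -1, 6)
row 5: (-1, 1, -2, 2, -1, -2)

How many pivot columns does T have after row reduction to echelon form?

Row reduce to echelon form.
R2 ← R2 − (5/6)·R1: [0, 0, -2/3, 5/3, -1/3, -2]
R3 ← R3 + (2/3)·R1: [0, 0, -2/3, 5/3, -1/3, -2]
R4 ← R4 + (1/2)·R1: [0, 0, 2, -5, 1, 6]
R5 ← R5 + (1/6)·R1: [0, 0, -2/3, 5/3, -1/3, -2]
R3 ← R3 − R2: [0, 0, 0, 0, 0, 0]
R4 ← R4 + (3)·R2: [0, 0, 0, 0, 0, 0]
R5 ← R5 − R2: [0, 0, 0, 0, 0, 0]
Echelon form has 2 nonzero rows, so rank(T) = 2.
Each nonzero row contributes one pivot column: 2 pivot columns.

2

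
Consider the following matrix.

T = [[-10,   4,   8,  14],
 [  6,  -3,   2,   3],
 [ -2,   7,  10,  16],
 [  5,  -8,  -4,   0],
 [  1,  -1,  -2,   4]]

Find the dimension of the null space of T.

Row reduce to echelon form.
R2 ← R2 + (3/5)·R1: [0, -3/5, 34/5, 57/5]
R3 ← R3 − (1/5)·R1: [0, 31/5, 42/5, 66/5]
R4 ← R4 + (1/2)·R1: [0, -6, 0, 7]
R5 ← R5 + (1/10)·R1: [0, -3/5, -6/5, 27/5]
R3 ← R3 + (31/3)·R2: [0, 0, 236/3, 131]
R4 ← R4 − (10)·R2: [0, 0, -68, -107]
R5 ← R5 − R2: [0, 0, -8, -6]
R4 ← R4 + (51/59)·R3: [0, 0, 0, 368/59]
R5 ← R5 + (6/59)·R3: [0, 0, 0, 432/59]
R5 ← R5 − (27/23)·R4: [0, 0, 0, 0]
4 nonzero rows, so rank(T) = 4.
T has 4 columns; by rank–nullity, nullity = 4 − 4 = 0.

0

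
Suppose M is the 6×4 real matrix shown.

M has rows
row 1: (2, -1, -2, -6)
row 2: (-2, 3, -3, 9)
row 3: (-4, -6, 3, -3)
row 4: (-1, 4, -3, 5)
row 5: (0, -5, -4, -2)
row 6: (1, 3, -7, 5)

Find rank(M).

4

Row reduce to echelon form.
R2 ← R2 + R1: [0, 2, -5, 3]
R3 ← R3 + (2)·R1: [0, -8, -1, -15]
R4 ← R4 + (1/2)·R1: [0, 7/2, -4, 2]
R6 ← R6 − (1/2)·R1: [0, 7/2, -6, 8]
R3 ← R3 + (4)·R2: [0, 0, -21, -3]
R4 ← R4 − (7/4)·R2: [0, 0, 19/4, -13/4]
R5 ← R5 + (5/2)·R2: [0, 0, -33/2, 11/2]
R6 ← R6 − (7/4)·R2: [0, 0, 11/4, 11/4]
R4 ← R4 + (19/84)·R3: [0, 0, 0, -55/14]
R5 ← R5 − (11/14)·R3: [0, 0, 0, 55/7]
R6 ← R6 + (11/84)·R3: [0, 0, 0, 33/14]
R5 ← R5 + (2)·R4: [0, 0, 0, 0]
R6 ← R6 + (3/5)·R4: [0, 0, 0, 0]
Echelon form has 4 nonzero rows, so rank(M) = 4.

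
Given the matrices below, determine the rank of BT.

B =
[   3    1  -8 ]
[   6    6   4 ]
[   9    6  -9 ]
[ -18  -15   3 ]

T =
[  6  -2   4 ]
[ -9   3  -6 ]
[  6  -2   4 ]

1

First compute BT:
[[-39,  13, -26],
 [  6,  -2,   4],
 [-54,  18, -36],
 [ 45, -15,  30]]
Now row reduce the product.
R2 ← R2 + (2/13)·R1: [0, 0, 0]
R3 ← R3 − (18/13)·R1: [0, 0, 0]
R4 ← R4 + (15/13)·R1: [0, 0, 0]
1 nonzero row, so rank(BT) = 1.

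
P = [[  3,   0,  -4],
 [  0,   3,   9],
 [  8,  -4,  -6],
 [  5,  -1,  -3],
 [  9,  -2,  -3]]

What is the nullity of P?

0

Row reduce to echelon form.
R3 ← R3 − (8/3)·R1: [0, -4, 14/3]
R4 ← R4 − (5/3)·R1: [0, -1, 11/3]
R5 ← R5 − (3)·R1: [0, -2, 9]
R3 ← R3 + (4/3)·R2: [0, 0, 50/3]
R4 ← R4 + (1/3)·R2: [0, 0, 20/3]
R5 ← R5 + (2/3)·R2: [0, 0, 15]
R4 ← R4 − (2/5)·R3: [0, 0, 0]
R5 ← R5 − (9/10)·R3: [0, 0, 0]
3 nonzero rows, so rank(P) = 3.
P has 3 columns; by rank–nullity, nullity = 3 − 3 = 0.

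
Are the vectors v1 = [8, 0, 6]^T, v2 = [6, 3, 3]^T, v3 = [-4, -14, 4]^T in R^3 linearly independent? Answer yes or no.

Form the matrix with these vectors as rows and row reduce.
R2 ← R2 − (3/4)·R1: [0, 3, -3/2]
R3 ← R3 + (1/2)·R1: [0, -14, 7]
R3 ← R3 + (14/3)·R2: [0, 0, 0]
2 nonzero rows, so the 3 vectors span a space of dimension 2.
Since 2 < 3, the vectors are linearly dependent.

no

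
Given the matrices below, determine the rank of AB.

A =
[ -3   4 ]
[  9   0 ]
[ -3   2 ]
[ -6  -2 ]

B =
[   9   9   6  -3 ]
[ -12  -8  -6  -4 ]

2

First compute AB:
[[-75, -59, -42,  -7],
 [ 81,  81,  54, -27],
 [-51, -43, -30,   1],
 [-30, -38, -24,  26]]
Now row reduce the product.
R2 ← R2 + (27/25)·R1: [0, 432/25, 216/25, -864/25]
R3 ← R3 − (17/25)·R1: [0, -72/25, -36/25, 144/25]
R4 ← R4 − (2/5)·R1: [0, -72/5, -36/5, 144/5]
R3 ← R3 + (1/6)·R2: [0, 0, 0, 0]
R4 ← R4 + (5/6)·R2: [0, 0, 0, 0]
2 nonzero rows, so rank(AB) = 2.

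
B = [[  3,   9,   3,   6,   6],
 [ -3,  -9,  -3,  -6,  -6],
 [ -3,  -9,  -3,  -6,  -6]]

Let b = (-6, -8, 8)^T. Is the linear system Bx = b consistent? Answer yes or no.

no

Row reduce the augmented matrix [B | b].
R2 ← R2 + R1: [0, 0, 0, 0, 0, -14]
R3 ← R3 + R1: [0, 0, 0, 0, 0, 2]
R3 ← R3 + (1/7)·R2: [0, 0, 0, 0, 0, 0]
The echelon form has 2 nonzero rows; the last pivot sits in the augmented column, so rank(B) = 1 but rank([B|b]) = 2.
Since the ranks differ, the system is inconsistent.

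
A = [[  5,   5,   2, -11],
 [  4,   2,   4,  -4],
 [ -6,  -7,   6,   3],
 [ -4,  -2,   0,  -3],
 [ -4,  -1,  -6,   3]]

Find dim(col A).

3

Row reduce to echelon form.
R2 ← R2 − (4/5)·R1: [0, -2, 12/5, 24/5]
R3 ← R3 + (6/5)·R1: [0, -1, 42/5, -51/5]
R4 ← R4 + (4/5)·R1: [0, 2, 8/5, -59/5]
R5 ← R5 + (4/5)·R1: [0, 3, -22/5, -29/5]
R3 ← R3 − (1/2)·R2: [0, 0, 36/5, -63/5]
R4 ← R4 + R2: [0, 0, 4, -7]
R5 ← R5 + (3/2)·R2: [0, 0, -4/5, 7/5]
R4 ← R4 − (5/9)·R3: [0, 0, 0, 0]
R5 ← R5 + (1/9)·R3: [0, 0, 0, 0]
Echelon form has 3 nonzero rows, so rank(A) = 3.
The column space has dimension equal to the rank: 3.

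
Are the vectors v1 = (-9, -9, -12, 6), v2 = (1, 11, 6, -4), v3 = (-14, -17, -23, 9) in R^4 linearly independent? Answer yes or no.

Form the matrix with these vectors as rows and row reduce.
R2 ← R2 + (1/9)·R1: [0, 10, 14/3, -10/3]
R3 ← R3 − (14/9)·R1: [0, -3, -13/3, -1/3]
R3 ← R3 + (3/10)·R2: [0, 0, -44/15, -4/3]
3 nonzero rows, so the 3 vectors span a space of dimension 3.
Since 3 = 3, the vectors are linearly independent.

yes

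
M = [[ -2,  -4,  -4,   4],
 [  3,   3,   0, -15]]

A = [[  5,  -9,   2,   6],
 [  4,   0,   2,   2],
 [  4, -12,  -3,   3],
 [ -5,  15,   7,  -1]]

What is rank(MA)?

2

First compute MA:
[[-62, 126,  28, -36],
 [102, -252, -93,  39]]
Now row reduce the product.
R2 ← R2 + (51/31)·R1: [0, -1386/31, -1455/31, -627/31]
2 nonzero rows, so rank(MA) = 2.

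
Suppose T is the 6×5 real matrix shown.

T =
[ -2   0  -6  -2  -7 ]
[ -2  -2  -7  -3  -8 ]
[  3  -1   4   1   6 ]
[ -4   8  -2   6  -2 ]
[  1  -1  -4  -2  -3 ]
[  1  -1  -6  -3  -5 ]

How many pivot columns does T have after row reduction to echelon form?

4

Row reduce to echelon form.
R2 ← R2 − R1: [0, -2, -1, -1, -1]
R3 ← R3 + (3/2)·R1: [0, -1, -5, -2, -9/2]
R4 ← R4 − (2)·R1: [0, 8, 10, 10, 12]
R5 ← R5 + (1/2)·R1: [0, -1, -7, -3, -13/2]
R6 ← R6 + (1/2)·R1: [0, -1, -9, -4, -17/2]
R3 ← R3 − (1/2)·R2: [0, 0, -9/2, -3/2, -4]
R4 ← R4 + (4)·R2: [0, 0, 6, 6, 8]
R5 ← R5 − (1/2)·R2: [0, 0, -13/2, -5/2, -6]
R6 ← R6 − (1/2)·R2: [0, 0, -17/2, -7/2, -8]
R4 ← R4 + (4/3)·R3: [0, 0, 0, 4, 8/3]
R5 ← R5 − (13/9)·R3: [0, 0, 0, -1/3, -2/9]
R6 ← R6 − (17/9)·R3: [0, 0, 0, -2/3, -4/9]
R5 ← R5 + (1/12)·R4: [0, 0, 0, 0, 0]
R6 ← R6 + (1/6)·R4: [0, 0, 0, 0, 0]
Echelon form has 4 nonzero rows, so rank(T) = 4.
Each nonzero row contributes one pivot column: 4 pivot columns.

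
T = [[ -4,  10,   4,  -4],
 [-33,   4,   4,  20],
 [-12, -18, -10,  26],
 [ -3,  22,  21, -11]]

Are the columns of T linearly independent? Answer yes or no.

Row reduce T to echelon form.
R2 ← R2 − (33/4)·R1: [0, -157/2, -29, 53]
R3 ← R3 − (3)·R1: [0, -48, -22, 38]
R4 ← R4 − (3/4)·R1: [0, 29/2, 18, -8]
R3 ← R3 − (96/157)·R2: [0, 0, -670/157, 878/157]
R4 ← R4 + (29/157)·R2: [0, 0, 1985/157, 281/157]
R4 ← R4 + (397/134)·R3: [0, 0, 0, 1230/67]
4 pivots among 4 columns.
Every column is a pivot column, so the columns are linearly independent.

yes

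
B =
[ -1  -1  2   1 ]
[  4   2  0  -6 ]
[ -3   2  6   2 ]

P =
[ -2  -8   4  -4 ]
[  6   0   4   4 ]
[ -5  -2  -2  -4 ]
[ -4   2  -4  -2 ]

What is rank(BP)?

First compute BP:
[[-18,   6, -16, -10],
 [ 28, -44,  48,   4],
 [-20,  16, -24,  -8]]
Now row reduce the product.
R2 ← R2 + (14/9)·R1: [0, -104/3, 208/9, -104/9]
R3 ← R3 − (10/9)·R1: [0, 28/3, -56/9, 28/9]
R3 ← R3 + (7/26)·R2: [0, 0, 0, 0]
2 nonzero rows, so rank(BP) = 2.

2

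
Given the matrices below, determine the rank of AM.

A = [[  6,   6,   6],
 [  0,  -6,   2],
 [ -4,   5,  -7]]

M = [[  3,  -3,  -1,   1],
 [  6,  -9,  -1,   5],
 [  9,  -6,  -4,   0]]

First compute AM:
[[108, -108, -36,  36],
 [-18,  42,  -2, -30],
 [-45,   9,  27,  21]]
Now row reduce the product.
R2 ← R2 + (1/6)·R1: [0, 24, -8, -24]
R3 ← R3 + (5/12)·R1: [0, -36, 12, 36]
R3 ← R3 + (3/2)·R2: [0, 0, 0, 0]
2 nonzero rows, so rank(AM) = 2.

2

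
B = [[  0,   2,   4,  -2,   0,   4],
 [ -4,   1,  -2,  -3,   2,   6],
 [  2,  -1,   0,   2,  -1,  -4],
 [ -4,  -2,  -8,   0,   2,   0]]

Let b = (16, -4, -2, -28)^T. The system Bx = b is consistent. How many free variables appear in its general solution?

Row reduce the augmented matrix [B | b].
Swap R1 ↔ R2
R3 ← R3 + (1/2)·R1: [0, -1/2, -1, 1/2, 0, -1, -4]
R4 ← R4 − R1: [0, -3, -6, 3, 0, -6, -24]
R3 ← R3 + (1/4)·R2: [0, 0, 0, 0, 0, 0, 0]
R4 ← R4 + (3/2)·R2: [0, 0, 0, 0, 0, 0, 0]
The echelon form has 2 nonzero rows, and every pivot lies in the first 6 columns, so rank(B) = rank([B|b]) = 2.
The system is consistent.
Free variables = (unknowns) − (rank) = 6 − 2 = 4.

4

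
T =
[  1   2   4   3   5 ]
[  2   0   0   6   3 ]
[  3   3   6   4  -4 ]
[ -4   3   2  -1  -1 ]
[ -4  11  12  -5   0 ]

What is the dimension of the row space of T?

5

Row reduce to echelon form.
R2 ← R2 − (2)·R1: [0, -4, -8, 0, -7]
R3 ← R3 − (3)·R1: [0, -3, -6, -5, -19]
R4 ← R4 + (4)·R1: [0, 11, 18, 11, 19]
R5 ← R5 + (4)·R1: [0, 19, 28, 7, 20]
R3 ← R3 − (3/4)·R2: [0, 0, 0, -5, -55/4]
R4 ← R4 + (11/4)·R2: [0, 0, -4, 11, -1/4]
R5 ← R5 + (19/4)·R2: [0, 0, -10, 7, -53/4]
Swap R3 ↔ R4
R5 ← R5 − (5/2)·R3: [0, 0, 0, -41/2, -101/8]
R5 ← R5 − (41/10)·R4: [0, 0, 0, 0, 175/4]
Echelon form has 5 nonzero rows, so rank(T) = 5.
The row space has dimension equal to the rank: 5.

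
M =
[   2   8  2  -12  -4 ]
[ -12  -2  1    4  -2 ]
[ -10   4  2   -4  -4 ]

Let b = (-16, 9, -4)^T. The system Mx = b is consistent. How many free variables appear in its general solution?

2

Row reduce the augmented matrix [M | b].
R2 ← R2 + (6)·R1: [0, 46, 13, -68, -26, -87]
R3 ← R3 + (5)·R1: [0, 44, 12, -64, -24, -84]
R3 ← R3 − (22/23)·R2: [0, 0, -10/23, 24/23, 20/23, -18/23]
The echelon form has 3 nonzero rows, and every pivot lies in the first 5 columns, so rank(M) = rank([M|b]) = 3.
The system is consistent.
Free variables = (unknowns) − (rank) = 5 − 3 = 2.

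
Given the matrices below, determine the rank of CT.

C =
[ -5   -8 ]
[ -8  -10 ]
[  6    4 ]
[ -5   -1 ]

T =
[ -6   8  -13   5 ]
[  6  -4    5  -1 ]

First compute CT:
[[-18,  -8,  25, -17],
 [-12, -24,  54, -30],
 [-12,  32, -58,  26],
 [ 24, -36,  60, -24]]
Now row reduce the product.
R2 ← R2 − (2/3)·R1: [0, -56/3, 112/3, -56/3]
R3 ← R3 − (2/3)·R1: [0, 112/3, -224/3, 112/3]
R4 ← R4 + (4/3)·R1: [0, -140/3, 280/3, -140/3]
R3 ← R3 + (2)·R2: [0, 0, 0, 0]
R4 ← R4 − (5/2)·R2: [0, 0, 0, 0]
2 nonzero rows, so rank(CT) = 2.

2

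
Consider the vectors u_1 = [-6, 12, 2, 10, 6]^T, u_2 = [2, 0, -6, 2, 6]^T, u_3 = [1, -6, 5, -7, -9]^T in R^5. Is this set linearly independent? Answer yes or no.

Form the matrix with these vectors as rows and row reduce.
R2 ← R2 + (1/3)·R1: [0, 4, -16/3, 16/3, 8]
R3 ← R3 + (1/6)·R1: [0, -4, 16/3, -16/3, -8]
R3 ← R3 + R2: [0, 0, 0, 0, 0]
2 nonzero rows, so the 3 vectors span a space of dimension 2.
Since 2 < 3, the vectors are linearly dependent.

no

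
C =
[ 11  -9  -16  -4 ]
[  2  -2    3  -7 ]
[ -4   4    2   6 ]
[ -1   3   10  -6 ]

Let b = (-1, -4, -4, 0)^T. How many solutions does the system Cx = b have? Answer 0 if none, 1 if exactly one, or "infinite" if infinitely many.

Row reduce the augmented matrix [C | b].
R2 ← R2 − (2/11)·R1: [0, -4/11, 65/11, -69/11, -42/11]
R3 ← R3 + (4/11)·R1: [0, 8/11, -42/11, 50/11, -48/11]
R4 ← R4 + (1/11)·R1: [0, 24/11, 94/11, -70/11, -1/11]
R3 ← R3 + (2)·R2: [0, 0, 8, -8, -12]
R4 ← R4 + (6)·R2: [0, 0, 44, -44, -23]
R4 ← R4 − (11/2)·R3: [0, 0, 0, 0, 43]
The echelon form has 4 nonzero rows; the last pivot sits in the augmented column, so rank(C) = 3 but rank([C|b]) = 4.
Since the ranks differ, the system is inconsistent.
It has no solutions.

0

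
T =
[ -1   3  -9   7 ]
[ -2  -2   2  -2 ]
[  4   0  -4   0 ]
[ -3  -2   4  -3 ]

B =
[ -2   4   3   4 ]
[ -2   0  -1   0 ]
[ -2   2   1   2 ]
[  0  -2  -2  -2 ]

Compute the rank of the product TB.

First compute TB:
[[ 14, -36, -29, -36],
 [  4,   0,   2,   0],
 [  0,   8,   8,   8],
 [  2,   2,   3,   2]]
Now row reduce the product.
R2 ← R2 − (2/7)·R1: [0, 72/7, 72/7, 72/7]
R4 ← R4 − (1/7)·R1: [0, 50/7, 50/7, 50/7]
R3 ← R3 − (7/9)·R2: [0, 0, 0, 0]
R4 ← R4 − (25/36)·R2: [0, 0, 0, 0]
2 nonzero rows, so rank(TB) = 2.

2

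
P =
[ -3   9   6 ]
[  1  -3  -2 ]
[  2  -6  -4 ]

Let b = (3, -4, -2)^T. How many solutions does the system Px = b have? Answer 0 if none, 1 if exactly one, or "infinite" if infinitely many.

Row reduce the augmented matrix [P | b].
R2 ← R2 + (1/3)·R1: [0, 0, 0, -3]
R3 ← R3 + (2/3)·R1: [0, 0, 0, 0]
The echelon form has 2 nonzero rows; the last pivot sits in the augmented column, so rank(P) = 1 but rank([P|b]) = 2.
Since the ranks differ, the system is inconsistent.
It has no solutions.

0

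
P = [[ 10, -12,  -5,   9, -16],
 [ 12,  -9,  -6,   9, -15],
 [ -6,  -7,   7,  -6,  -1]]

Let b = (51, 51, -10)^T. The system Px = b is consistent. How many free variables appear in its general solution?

Row reduce the augmented matrix [P | b].
R2 ← R2 − (6/5)·R1: [0, 27/5, 0, -9/5, 21/5, -51/5]
R3 ← R3 + (3/5)·R1: [0, -71/5, 4, -3/5, -53/5, 103/5]
R3 ← R3 + (71/27)·R2: [0, 0, 4, -16/3, 4/9, -56/9]
The echelon form has 3 nonzero rows, and every pivot lies in the first 5 columns, so rank(P) = rank([P|b]) = 3.
The system is consistent.
Free variables = (unknowns) − (rank) = 5 − 3 = 2.

2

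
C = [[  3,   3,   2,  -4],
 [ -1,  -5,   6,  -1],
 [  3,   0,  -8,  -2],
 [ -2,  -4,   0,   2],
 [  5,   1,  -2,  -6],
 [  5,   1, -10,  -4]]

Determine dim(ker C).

1

Row reduce to echelon form.
R2 ← R2 + (1/3)·R1: [0, -4, 20/3, -7/3]
R3 ← R3 − R1: [0, -3, -10, 2]
R4 ← R4 + (2/3)·R1: [0, -2, 4/3, -2/3]
R5 ← R5 − (5/3)·R1: [0, -4, -16/3, 2/3]
R6 ← R6 − (5/3)·R1: [0, -4, -40/3, 8/3]
R3 ← R3 − (3/4)·R2: [0, 0, -15, 15/4]
R4 ← R4 − (1/2)·R2: [0, 0, -2, 1/2]
R5 ← R5 − R2: [0, 0, -12, 3]
R6 ← R6 − R2: [0, 0, -20, 5]
R4 ← R4 − (2/15)·R3: [0, 0, 0, 0]
R5 ← R5 − (4/5)·R3: [0, 0, 0, 0]
R6 ← R6 − (4/3)·R3: [0, 0, 0, 0]
3 nonzero rows, so rank(C) = 3.
C has 4 columns; by rank–nullity, nullity = 4 − 3 = 1.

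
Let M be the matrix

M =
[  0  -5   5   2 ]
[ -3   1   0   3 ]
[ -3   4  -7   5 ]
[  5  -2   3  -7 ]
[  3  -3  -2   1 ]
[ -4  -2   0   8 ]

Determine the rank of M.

3

Row reduce to echelon form.
Swap R1 ↔ R2
R3 ← R3 − R1: [0, 3, -7, 2]
R4 ← R4 + (5/3)·R1: [0, -1/3, 3, -2]
R5 ← R5 + R1: [0, -2, -2, 4]
R6 ← R6 − (4/3)·R1: [0, -10/3, 0, 4]
R3 ← R3 + (3/5)·R2: [0, 0, -4, 16/5]
R4 ← R4 − (1/15)·R2: [0, 0, 8/3, -32/15]
R5 ← R5 − (2/5)·R2: [0, 0, -4, 16/5]
R6 ← R6 − (2/3)·R2: [0, 0, -10/3, 8/3]
R4 ← R4 + (2/3)·R3: [0, 0, 0, 0]
R5 ← R5 − R3: [0, 0, 0, 0]
R6 ← R6 − (5/6)·R3: [0, 0, 0, 0]
Echelon form has 3 nonzero rows, so rank(M) = 3.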